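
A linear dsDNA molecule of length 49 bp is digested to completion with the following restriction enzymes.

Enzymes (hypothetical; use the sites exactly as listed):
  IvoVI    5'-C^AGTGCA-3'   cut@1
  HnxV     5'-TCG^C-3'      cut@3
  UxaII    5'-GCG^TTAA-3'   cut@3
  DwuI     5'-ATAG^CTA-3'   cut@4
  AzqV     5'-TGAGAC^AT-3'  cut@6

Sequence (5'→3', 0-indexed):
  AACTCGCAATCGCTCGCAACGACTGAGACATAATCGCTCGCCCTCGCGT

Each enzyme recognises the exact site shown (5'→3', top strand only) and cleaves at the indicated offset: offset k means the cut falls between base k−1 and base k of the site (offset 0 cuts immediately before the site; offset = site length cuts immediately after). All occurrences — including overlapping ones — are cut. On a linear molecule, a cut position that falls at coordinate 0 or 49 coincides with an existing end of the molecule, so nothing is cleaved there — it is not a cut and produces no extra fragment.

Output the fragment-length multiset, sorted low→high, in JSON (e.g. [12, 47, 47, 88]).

[3,4,4,6,6,6,7,13]

Per-enzyme occurrences:
  IvoVI (CAGTGCA, off=1): no sites
  HnxV (TCGC, off=3): starts [3, 9, 13, 33, 37, 43] → cuts [6, 12, 16, 36, 40, 46]
  UxaII (GCGTTAA, off=3): no sites
  DwuI (ATAGCTA, off=4): no sites
  AzqV (TGAGACAT, off=6): starts [23] → cuts [29]

All cut coordinates (distinct, sorted): [6, 12, 16, 29, 36, 40, 46]

Fragments:
  [0,6): 6 bp
  [6,12): 6 bp
  [12,16): 4 bp
  [16,29): 13 bp
  [29,36): 7 bp
  [36,40): 4 bp
  [40,46): 6 bp
  [46,49): 3 bp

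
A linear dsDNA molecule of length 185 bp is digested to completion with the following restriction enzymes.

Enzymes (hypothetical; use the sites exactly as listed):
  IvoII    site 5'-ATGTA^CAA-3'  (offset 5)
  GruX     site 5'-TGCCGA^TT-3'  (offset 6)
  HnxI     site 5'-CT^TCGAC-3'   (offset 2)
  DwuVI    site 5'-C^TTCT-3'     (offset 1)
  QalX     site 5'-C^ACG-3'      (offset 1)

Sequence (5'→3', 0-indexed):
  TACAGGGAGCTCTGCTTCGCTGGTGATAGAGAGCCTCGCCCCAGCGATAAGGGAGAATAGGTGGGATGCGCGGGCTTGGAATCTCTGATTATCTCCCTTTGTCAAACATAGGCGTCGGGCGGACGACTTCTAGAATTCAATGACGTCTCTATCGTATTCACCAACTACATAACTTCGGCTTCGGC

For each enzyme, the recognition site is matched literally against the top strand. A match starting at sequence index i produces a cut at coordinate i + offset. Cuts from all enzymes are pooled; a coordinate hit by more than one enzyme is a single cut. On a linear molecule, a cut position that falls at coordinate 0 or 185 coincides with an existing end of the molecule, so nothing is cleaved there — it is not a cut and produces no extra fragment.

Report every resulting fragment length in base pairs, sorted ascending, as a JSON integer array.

[58,127]

Scan for sites:
  IvoII (ATGTACAA, off=5): no sites
  GruX (TGCCGATT, off=6): no sites
  HnxI (CTTCGAC, off=2): no sites
  DwuVI (CTTCT, off=1): starts [126] → cuts [127]
  QalX (CACG, off=1): no sites

All cut coordinates (distinct, sorted): [127]

Fragments:
  [0,127): 127 bp
  [127,185): 58 bp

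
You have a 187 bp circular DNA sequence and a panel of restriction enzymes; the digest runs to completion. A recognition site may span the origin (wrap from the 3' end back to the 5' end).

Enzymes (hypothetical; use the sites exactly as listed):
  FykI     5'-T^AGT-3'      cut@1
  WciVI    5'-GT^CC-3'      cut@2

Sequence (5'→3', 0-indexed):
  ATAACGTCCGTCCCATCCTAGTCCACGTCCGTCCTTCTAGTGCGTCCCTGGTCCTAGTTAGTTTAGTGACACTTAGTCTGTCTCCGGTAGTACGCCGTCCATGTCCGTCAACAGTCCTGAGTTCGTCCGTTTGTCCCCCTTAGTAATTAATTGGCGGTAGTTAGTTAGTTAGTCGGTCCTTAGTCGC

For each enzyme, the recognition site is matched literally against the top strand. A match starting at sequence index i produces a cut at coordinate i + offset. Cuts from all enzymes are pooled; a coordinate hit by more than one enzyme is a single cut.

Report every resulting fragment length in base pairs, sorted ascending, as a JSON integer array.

[3,3,4,4,4,4,4,4,4,5,6,6,6,7,7,7,7,8,8,10,10,11,11,13,14,17]

Per-enzyme occurrences:
  FykI TAGT/1: at [18, 37, 54, 58, 63, 73, 87, 140, 157, 161, 165, 169, 180] ⇒ [19, 38, 55, 59, 64, 74, 88, 141, 158, 162, 166, 170, 181]
  WciVI GTCC/2: at [5, 9, 20, 26, 30, 43, 50, 96, 102, 113, 124, 132, 175] ⇒ [7, 11, 22, 28, 32, 45, 52, 98, 104, 115, 126, 134, 177]

All cut coordinates (distinct, sorted): [7, 11, 19, 22, 28, 32, 38, 45, 52, 55, 59, 64, 74, 88, 98, 104, 115, 126, 134, 141, 158, 162, 166, 170, 177, 181]

Fragment lengths:
  7→11: 4 bp
  11→19: 8 bp
  19→22: 3 bp
  22→28: 6 bp
  28→32: 4 bp
  32→38: 6 bp
  38→45: 7 bp
  45→52: 7 bp
  52→55: 3 bp
  55→59: 4 bp
  59→64: 5 bp
  64→74: 10 bp
  74→88: 14 bp
  88→98: 10 bp
  98→104: 6 bp
  104→115: 11 bp
  115→126: 11 bp
  126→134: 8 bp
  134→141: 7 bp
  141→158: 17 bp
  158→162: 4 bp
  162→166: 4 bp
  166→170: 4 bp
  170→177: 7 bp
  177→181: 4 bp
  181→7 (wrap): 187-181+7 = 13 bp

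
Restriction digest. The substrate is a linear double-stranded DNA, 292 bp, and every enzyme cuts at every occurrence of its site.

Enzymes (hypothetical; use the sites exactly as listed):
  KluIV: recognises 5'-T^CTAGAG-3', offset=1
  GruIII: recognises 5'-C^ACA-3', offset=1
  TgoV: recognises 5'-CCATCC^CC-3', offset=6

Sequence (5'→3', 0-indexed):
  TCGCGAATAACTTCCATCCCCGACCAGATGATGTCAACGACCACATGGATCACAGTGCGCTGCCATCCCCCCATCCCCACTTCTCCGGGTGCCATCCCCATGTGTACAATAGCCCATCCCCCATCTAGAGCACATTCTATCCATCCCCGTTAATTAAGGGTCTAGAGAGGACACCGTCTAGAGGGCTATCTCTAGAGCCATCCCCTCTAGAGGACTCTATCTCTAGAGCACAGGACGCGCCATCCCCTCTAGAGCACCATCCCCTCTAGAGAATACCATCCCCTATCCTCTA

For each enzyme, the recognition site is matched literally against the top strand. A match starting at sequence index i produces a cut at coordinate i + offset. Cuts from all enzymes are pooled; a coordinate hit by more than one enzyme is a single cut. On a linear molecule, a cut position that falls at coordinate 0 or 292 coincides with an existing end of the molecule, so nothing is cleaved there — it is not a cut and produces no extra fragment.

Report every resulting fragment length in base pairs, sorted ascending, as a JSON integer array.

[3,3,3,5,7,7,8,9,11,12,14,14,15,15,16,16,16,16,17,19,21,22,23]

Per-enzyme occurrences:
  KluIV TCTAGAG/1: at [123, 160, 176, 190, 205, 221, 247, 264] ⇒ [124, 161, 177, 191, 206, 222, 248, 265]
  GruIII CACA/1: at [41, 50, 130, 228] ⇒ [42, 51, 131, 229]
  TgoV CCATCCCC/6: at [13, 62, 70, 91, 113, 140, 197, 239, 256, 275] ⇒ [19, 68, 76, 97, 119, 146, 203, 245, 262, 281]

All cut coordinates (distinct, sorted): [19, 42, 51, 68, 76, 97, 119, 124, 131, 146, 161, 177, 191, 203, 206, 222, 229, 245, 248, 262, 265, 281]

Fragment lengths:
  [0,19): 19 bp
  [19,42): 23 bp
  [42,51): 9 bp
  [51,68): 17 bp
  [68,76): 8 bp
  [76,97): 21 bp
  [97,119): 22 bp
  [119,124): 5 bp
  [124,131): 7 bp
  [131,146): 15 bp
  [146,161): 15 bp
  [161,177): 16 bp
  [177,191): 14 bp
  [191,203): 12 bp
  [203,206): 3 bp
  [206,222): 16 bp
  [222,229): 7 bp
  [229,245): 16 bp
  [245,248): 3 bp
  [248,262): 14 bp
  [262,265): 3 bp
  [265,281): 16 bp
  [281,292): 11 bp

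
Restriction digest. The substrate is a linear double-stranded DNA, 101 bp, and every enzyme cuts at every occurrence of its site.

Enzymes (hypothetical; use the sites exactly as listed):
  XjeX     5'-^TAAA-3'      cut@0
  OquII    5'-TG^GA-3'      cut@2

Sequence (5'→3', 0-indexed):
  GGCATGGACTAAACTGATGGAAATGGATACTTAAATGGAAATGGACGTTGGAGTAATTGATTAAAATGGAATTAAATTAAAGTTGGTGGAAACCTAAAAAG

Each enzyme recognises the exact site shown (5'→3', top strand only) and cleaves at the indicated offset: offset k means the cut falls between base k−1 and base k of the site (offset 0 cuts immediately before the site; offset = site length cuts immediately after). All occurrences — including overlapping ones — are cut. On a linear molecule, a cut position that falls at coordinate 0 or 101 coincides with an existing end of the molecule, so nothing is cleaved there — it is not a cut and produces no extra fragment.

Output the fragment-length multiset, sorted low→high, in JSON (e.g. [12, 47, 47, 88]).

Scan for sites:
  XjeX TAAA/0: at [9, 31, 61, 72, 77, 94] ⇒ [9, 31, 61, 72, 77, 94]
  OquII TGGA/2: at [4, 17, 23, 35, 41, 48, 66, 86] ⇒ [6, 19, 25, 37, 43, 50, 68, 88]

Pooled cuts: [6, 9, 19, 25, 31, 37, 43, 50, 61, 68, 72, 77, 88, 94]

Fragment lengths:
  [0,6): 6 bp
  [6,9): 3 bp
  [9,19): 10 bp
  [19,25): 6 bp
  [25,31): 6 bp
  [31,37): 6 bp
  [37,43): 6 bp
  [43,50): 7 bp
  [50,61): 11 bp
  [61,68): 7 bp
  [68,72): 4 bp
  [72,77): 5 bp
  [77,88): 11 bp
  [88,94): 6 bp
  [94,101): 7 bp

[3,4,5,6,6,6,6,6,6,7,7,7,10,11,11]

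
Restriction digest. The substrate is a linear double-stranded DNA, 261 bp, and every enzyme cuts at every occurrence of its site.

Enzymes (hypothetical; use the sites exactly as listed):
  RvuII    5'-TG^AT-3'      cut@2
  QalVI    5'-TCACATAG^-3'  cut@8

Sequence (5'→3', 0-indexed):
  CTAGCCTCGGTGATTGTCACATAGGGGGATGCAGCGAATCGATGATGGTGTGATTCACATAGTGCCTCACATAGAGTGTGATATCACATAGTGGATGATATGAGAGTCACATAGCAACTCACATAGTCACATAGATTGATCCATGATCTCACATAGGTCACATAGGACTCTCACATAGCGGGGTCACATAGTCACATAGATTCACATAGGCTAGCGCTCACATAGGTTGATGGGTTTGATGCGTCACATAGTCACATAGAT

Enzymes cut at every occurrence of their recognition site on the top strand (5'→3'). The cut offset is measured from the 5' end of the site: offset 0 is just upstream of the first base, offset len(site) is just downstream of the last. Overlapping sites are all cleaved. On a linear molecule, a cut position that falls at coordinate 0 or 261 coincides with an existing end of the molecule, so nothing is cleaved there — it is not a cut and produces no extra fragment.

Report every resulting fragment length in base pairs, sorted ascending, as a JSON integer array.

[2,4,4,6,6,7,8,8,8,8,9,9,10,10,11,11,12,12,12,12,13,13,13,16,17,20]

Per-enzyme occurrences:
  RvuII (TGAT, off=2): starts [10, 42, 50, 78, 95, 136, 143, 227, 236] → cuts [12, 44, 52, 80, 97, 138, 145, 229, 238]
  QalVI (TCACATAG, off=8): starts [16, 54, 66, 83, 106, 118, 126, 148, 157, 170, 183, 191, 201, 217, 243, 251] → cuts [24, 62, 74, 91, 114, 126, 134, 156, 165, 178, 191, 199, 209, 225, 251, 259]

All cut coordinates (distinct, sorted): [12, 24, 44, 52, 62, 74, 80, 91, 97, 114, 126, 134, 138, 145, 156, 165, 178, 191, 199, 209, 225, 229, 238, 251, 259]

Fragments:
  [0,12): 12 bp
  [12,24): 12 bp
  [24,44): 20 bp
  [44,52): 8 bp
  [52,62): 10 bp
  [62,74): 12 bp
  [74,80): 6 bp
  [80,91): 11 bp
  [91,97): 6 bp
  [97,114): 17 bp
  [114,126): 12 bp
  [126,134): 8 bp
  [134,138): 4 bp
  [138,145): 7 bp
  [145,156): 11 bp
  [156,165): 9 bp
  [165,178): 13 bp
  [178,191): 13 bp
  [191,199): 8 bp
  [199,209): 10 bp
  [209,225): 16 bp
  [225,229): 4 bp
  [229,238): 9 bp
  [238,251): 13 bp
  [251,259): 8 bp
  [259,261): 2 bp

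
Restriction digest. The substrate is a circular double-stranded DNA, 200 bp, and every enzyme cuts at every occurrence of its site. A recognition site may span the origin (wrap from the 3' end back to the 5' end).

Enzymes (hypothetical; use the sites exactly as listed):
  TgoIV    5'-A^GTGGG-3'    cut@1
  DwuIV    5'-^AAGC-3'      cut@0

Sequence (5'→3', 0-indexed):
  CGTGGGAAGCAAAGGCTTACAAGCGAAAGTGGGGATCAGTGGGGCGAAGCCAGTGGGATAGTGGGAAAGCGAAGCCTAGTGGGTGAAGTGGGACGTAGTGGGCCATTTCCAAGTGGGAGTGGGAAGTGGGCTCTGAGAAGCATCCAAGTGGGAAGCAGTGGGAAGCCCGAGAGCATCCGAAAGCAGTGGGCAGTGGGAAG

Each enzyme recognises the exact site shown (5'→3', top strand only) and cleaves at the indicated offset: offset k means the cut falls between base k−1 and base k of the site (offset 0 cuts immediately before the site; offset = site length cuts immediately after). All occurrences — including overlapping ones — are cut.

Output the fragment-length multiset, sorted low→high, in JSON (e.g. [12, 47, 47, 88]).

Scan for sites:
  TgoIV AGTGGG/1: at [27, 37, 51, 59, 77, 86, 96, 111, 117, 124, 146, 156, 184, 191] ⇒ [28, 38, 52, 60, 78, 87, 97, 112, 118, 125, 147, 157, 185, 192]
  DwuIV AAGC/0: at [6, 20, 46, 66, 71, 137, 152, 162, 180, 197] ⇒ [6, 20, 46, 66, 71, 137, 152, 162, 180, 197]

Pooled cuts: [6, 20, 28, 38, 46, 52, 60, 66, 71, 78, 87, 97, 112, 118, 125, 137, 147, 152, 157, 162, 180, 185, 192, 197]

Fragment lengths:
  6→20: 14 bp
  20→28: 8 bp
  28→38: 10 bp
  38→46: 8 bp
  46→52: 6 bp
  52→60: 8 bp
  60→66: 6 bp
  66→71: 5 bp
  71→78: 7 bp
  78→87: 9 bp
  87→97: 10 bp
  97→112: 15 bp
  112→118: 6 bp
  118→125: 7 bp
  125→137: 12 bp
  137→147: 10 bp
  147→152: 5 bp
  152→157: 5 bp
  157→162: 5 bp
  162→180: 18 bp
  180→185: 5 bp
  185→192: 7 bp
  192→197: 5 bp
  197→6 (wrap): 200-197+6 = 9 bp

[5,5,5,5,5,5,6,6,6,7,7,7,8,8,8,9,9,10,10,10,12,14,15,18]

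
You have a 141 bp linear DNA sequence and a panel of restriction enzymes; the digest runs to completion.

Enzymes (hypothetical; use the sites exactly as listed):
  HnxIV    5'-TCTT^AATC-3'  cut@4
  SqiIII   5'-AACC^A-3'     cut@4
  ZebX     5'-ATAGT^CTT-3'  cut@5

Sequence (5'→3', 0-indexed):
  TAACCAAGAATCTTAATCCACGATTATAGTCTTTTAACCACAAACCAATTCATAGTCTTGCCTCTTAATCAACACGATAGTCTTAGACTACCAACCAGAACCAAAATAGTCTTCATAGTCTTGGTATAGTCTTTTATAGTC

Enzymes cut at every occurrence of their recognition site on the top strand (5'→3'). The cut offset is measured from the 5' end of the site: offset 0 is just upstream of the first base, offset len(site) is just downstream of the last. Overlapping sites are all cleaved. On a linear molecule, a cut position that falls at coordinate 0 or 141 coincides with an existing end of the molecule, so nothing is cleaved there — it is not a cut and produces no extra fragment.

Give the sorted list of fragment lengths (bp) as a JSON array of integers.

[5,6,7,8,9,9,9,10,10,11,11,15,15,16]

Site scan:
  HnxIV TCTTAATC/4: at [10, 62] ⇒ [14, 66]
  SqiIII AACCA/4: at [1, 35, 42, 92, 98] ⇒ [5, 39, 46, 96, 102]
  ZebX ATAGTCTT/5: at [25, 51, 76, 105, 114, 125] ⇒ [30, 56, 81, 110, 119, 130]

Pooled cuts: [5, 14, 30, 39, 46, 56, 66, 81, 96, 102, 110, 119, 130]

Fragments:
  [0,5): 5 bp
  [5,14): 9 bp
  [14,30): 16 bp
  [30,39): 9 bp
  [39,46): 7 bp
  [46,56): 10 bp
  [56,66): 10 bp
  [66,81): 15 bp
  [81,96): 15 bp
  [96,102): 6 bp
  [102,110): 8 bp
  [110,119): 9 bp
  [119,130): 11 bp
  [130,141): 11 bp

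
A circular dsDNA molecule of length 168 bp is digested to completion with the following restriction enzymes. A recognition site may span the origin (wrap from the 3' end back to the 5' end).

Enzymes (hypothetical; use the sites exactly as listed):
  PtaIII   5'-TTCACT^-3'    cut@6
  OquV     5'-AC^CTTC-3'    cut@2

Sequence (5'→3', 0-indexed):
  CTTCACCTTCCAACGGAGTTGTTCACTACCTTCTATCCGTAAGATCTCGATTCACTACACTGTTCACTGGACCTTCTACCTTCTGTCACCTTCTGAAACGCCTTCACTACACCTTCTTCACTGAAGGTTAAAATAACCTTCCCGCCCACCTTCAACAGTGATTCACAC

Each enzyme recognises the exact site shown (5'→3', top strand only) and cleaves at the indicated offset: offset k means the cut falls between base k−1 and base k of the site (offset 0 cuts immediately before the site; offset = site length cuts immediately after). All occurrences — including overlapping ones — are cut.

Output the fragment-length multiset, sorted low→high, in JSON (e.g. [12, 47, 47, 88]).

Per-enzyme occurrences:
  PtaIII TTCACT/6: at [21, 50, 62, 102, 116] ⇒ [27, 56, 68, 108, 122]
  OquV ACCTTC/2: at [4, 27, 70, 77, 87, 110, 135, 147, 166] ⇒ [0, 6, 29, 72, 79, 89, 112, 137, 149]

All cut coordinates (distinct, sorted): [0, 6, 27, 29, 56, 68, 72, 79, 89, 108, 112, 122, 137, 149]

Fragment lengths:
  0→6: 6 bp
  6→27: 21 bp
  27→29: 2 bp
  29→56: 27 bp
  56→68: 12 bp
  68→72: 4 bp
  72→79: 7 bp
  79→89: 10 bp
  89→108: 19 bp
  108→112: 4 bp
  112→122: 10 bp
  122→137: 15 bp
  137→149: 12 bp
  149→0 (wrap): 168-149+0 = 19 bp

[2,4,4,6,7,10,10,12,12,15,19,19,21,27]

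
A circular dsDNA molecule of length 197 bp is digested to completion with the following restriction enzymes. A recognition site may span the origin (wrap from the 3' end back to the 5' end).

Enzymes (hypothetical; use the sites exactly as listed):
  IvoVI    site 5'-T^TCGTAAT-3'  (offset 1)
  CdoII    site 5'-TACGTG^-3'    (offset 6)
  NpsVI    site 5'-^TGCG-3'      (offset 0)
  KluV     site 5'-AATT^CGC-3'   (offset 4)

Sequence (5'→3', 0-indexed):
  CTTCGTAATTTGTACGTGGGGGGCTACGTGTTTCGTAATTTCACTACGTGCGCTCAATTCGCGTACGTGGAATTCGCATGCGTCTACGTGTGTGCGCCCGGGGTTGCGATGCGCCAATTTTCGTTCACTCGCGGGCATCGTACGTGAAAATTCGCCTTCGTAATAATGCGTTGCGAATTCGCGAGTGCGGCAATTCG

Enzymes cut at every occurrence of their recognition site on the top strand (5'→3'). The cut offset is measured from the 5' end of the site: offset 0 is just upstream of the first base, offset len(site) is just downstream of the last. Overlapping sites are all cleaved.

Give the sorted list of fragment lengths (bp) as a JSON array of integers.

[2,2,2,4,4,5,5,5,5,6,6,8,9,9,10,10,12,12,12,16,16,37]

Per-enzyme occurrences:
  IvoVI (TTCGTAAT, off=1): starts [1, 31, 156] → cuts [2, 32, 157]
  CdoII (TACGTG, off=6): starts [12, 24, 44, 63, 84, 140] → cuts [18, 30, 50, 69, 90, 146]
  NpsVI (TGCG, off=0): starts [48, 78, 92, 104, 109, 166, 171, 185] → cuts [48, 78, 92, 104, 109, 166, 171, 185]
  KluV (AATTCGC, off=4): starts [55, 70, 148, 175, 191] → cuts [59, 74, 152, 179, 195]

Pooled cuts: [2, 18, 30, 32, 48, 50, 59, 69, 74, 78, 90, 92, 104, 109, 146, 152, 157, 166, 171, 179, 185, 195]

Fragment lengths:
  2→18: 16 bp
  18→30: 12 bp
  30→32: 2 bp
  32→48: 16 bp
  48→50: 2 bp
  50→59: 9 bp
  59→69: 10 bp
  69→74: 5 bp
  74→78: 4 bp
  78→90: 12 bp
  90→92: 2 bp
  92→104: 12 bp
  104→109: 5 bp
  109→146: 37 bp
  146→152: 6 bp
  152→157: 5 bp
  157→166: 9 bp
  166→171: 5 bp
  171→179: 8 bp
  179→185: 6 bp
  185→195: 10 bp
  195→2 (wrap): 197-195+2 = 4 bp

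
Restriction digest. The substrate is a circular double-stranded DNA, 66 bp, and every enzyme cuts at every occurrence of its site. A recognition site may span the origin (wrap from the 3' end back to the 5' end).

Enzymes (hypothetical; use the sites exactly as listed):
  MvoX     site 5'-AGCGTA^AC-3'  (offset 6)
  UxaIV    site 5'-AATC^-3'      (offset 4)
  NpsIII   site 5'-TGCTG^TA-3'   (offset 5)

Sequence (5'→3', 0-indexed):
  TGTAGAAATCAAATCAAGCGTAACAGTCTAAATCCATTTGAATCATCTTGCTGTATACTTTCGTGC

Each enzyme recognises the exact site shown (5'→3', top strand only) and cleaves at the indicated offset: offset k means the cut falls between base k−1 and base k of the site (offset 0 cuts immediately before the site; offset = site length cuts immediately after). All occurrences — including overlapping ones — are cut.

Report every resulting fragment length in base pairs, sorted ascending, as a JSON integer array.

Scan for sites:
  MvoX (AGCGTAAC, off=6): starts [16] → cuts [22]
  UxaIV (AATC, off=4): starts [6, 11, 30, 40] → cuts [10, 15, 34, 44]
  NpsIII (TGCTGTA, off=5): starts [48, 63] → cuts [2, 53]

Pooled cuts: [2, 10, 15, 22, 34, 44, 53]

Fragments:
  2→10: 8 bp
  10→15: 5 bp
  15→22: 7 bp
  22→34: 12 bp
  34→44: 10 bp
  44→53: 9 bp
  53→2 (wrap): 66-53+2 = 15 bp

[5,7,8,9,10,12,15]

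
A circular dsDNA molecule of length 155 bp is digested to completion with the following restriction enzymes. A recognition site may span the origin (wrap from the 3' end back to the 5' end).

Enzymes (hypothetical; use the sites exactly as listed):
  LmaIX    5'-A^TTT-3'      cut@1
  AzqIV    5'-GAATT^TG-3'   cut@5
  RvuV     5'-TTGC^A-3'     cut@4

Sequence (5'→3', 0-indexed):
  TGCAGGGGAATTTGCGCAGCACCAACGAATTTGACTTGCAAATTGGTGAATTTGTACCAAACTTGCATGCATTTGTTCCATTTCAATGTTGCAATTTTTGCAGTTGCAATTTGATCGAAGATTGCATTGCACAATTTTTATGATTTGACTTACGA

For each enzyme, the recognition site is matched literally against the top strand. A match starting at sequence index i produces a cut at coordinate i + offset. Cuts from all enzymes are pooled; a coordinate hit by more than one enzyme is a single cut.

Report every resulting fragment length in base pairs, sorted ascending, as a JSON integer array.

[2,2,2,2,2,4,5,5,6,7,8,9,9,11,12,14,16,17,22]

Site scan:
  LmaIX ATTT/1: at [9, 28, 49, 70, 79, 93, 108, 133, 142] ⇒ [10, 29, 50, 71, 80, 94, 109, 134, 143]
  AzqIV GAATTTG/5: at [7, 26, 47] ⇒ [12, 31, 52]
  RvuV TTGCA/4: at [35, 62, 88, 97, 103, 121, 126] ⇒ [39, 66, 92, 101, 107, 125, 130]

Pooled cuts: [10, 12, 29, 31, 39, 50, 52, 66, 71, 80, 92, 94, 101, 107, 109, 125, 130, 134, 143]

Fragment lengths:
  10→12: 2 bp
  12→29: 17 bp
  29→31: 2 bp
  31→39: 8 bp
  39→50: 11 bp
  50→52: 2 bp
  52→66: 14 bp
  66→71: 5 bp
  71→80: 9 bp
  80→92: 12 bp
  92→94: 2 bp
  94→101: 7 bp
  101→107: 6 bp
  107→109: 2 bp
  109→125: 16 bp
  125→130: 5 bp
  130→134: 4 bp
  134→143: 9 bp
  143→10 (wrap): 155-143+10 = 22 bp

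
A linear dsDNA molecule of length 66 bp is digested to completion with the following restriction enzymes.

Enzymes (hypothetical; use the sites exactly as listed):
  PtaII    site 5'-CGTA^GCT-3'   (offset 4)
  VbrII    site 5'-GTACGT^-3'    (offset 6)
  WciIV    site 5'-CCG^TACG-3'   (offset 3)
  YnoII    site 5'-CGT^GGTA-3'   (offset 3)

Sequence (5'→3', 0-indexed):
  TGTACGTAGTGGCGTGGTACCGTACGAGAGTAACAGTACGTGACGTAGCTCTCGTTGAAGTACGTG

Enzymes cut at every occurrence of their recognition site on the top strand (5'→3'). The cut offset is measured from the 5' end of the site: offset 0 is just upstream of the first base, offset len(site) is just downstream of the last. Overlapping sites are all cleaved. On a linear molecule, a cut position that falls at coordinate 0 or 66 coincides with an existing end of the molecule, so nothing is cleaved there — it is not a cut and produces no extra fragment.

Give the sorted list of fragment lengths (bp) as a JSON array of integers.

Per-enzyme occurrences:
  PtaII CGTAGCT/4: at [43] ⇒ [47]
  VbrII GTACGT/6: at [1, 35, 59] ⇒ [7, 41, 65]
  WciIV CCGTACG/3: at [19] ⇒ [22]
  YnoII CGTGGTA/3: at [12] ⇒ [15]

Pooled cuts: [7, 15, 22, 41, 47, 65]

Fragments:
  [0,7): 7 bp
  [7,15): 8 bp
  [15,22): 7 bp
  [22,41): 19 bp
  [41,47): 6 bp
  [47,65): 18 bp
  [65,66): 1 bp

[1,6,7,7,8,18,19]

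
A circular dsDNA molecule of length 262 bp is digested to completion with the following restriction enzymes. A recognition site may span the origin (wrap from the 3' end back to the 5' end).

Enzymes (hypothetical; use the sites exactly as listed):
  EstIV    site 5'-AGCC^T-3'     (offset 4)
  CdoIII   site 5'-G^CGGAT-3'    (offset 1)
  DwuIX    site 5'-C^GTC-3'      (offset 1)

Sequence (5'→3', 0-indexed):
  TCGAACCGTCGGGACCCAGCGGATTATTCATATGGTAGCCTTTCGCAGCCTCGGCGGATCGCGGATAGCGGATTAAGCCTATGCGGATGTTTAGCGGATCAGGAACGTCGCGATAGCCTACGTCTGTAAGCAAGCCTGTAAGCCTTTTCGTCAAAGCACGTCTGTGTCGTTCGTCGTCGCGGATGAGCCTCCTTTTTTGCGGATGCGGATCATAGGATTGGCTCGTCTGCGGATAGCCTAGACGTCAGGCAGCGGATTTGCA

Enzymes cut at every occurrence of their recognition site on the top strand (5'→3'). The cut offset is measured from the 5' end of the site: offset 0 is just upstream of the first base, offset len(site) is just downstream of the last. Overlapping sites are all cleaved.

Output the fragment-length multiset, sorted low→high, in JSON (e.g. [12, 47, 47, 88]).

Per-enzyme occurrences:
  EstIV (AGCCT, off=4): starts [36, 46, 75, 114, 132, 140, 185, 234] → cuts [40, 50, 79, 118, 136, 144, 189, 238]
  CdoIII (GCGGAT, off=1): starts [18, 53, 60, 67, 82, 93, 178, 198, 204, 228, 251] → cuts [19, 54, 61, 68, 83, 94, 179, 199, 205, 229, 252]
  DwuIX (CGTC, off=1): starts [6, 105, 120, 148, 158, 171, 174, 223, 242] → cuts [7, 106, 121, 149, 159, 172, 175, 224, 243]

All cut coordinates (distinct, sorted): [7, 19, 40, 50, 54, 61, 68, 79, 83, 94, 106, 118, 121, 136, 144, 149, 159, 172, 175, 179, 189, 199, 205, 224, 229, 238, 243, 252]

Fragment lengths:
  7→19: 12 bp
  19→40: 21 bp
  40→50: 10 bp
  50→54: 4 bp
  54→61: 7 bp
  61→68: 7 bp
  68→79: 11 bp
  79→83: 4 bp
  83→94: 11 bp
  94→106: 12 bp
  106→118: 12 bp
  118→121: 3 bp
  121→136: 15 bp
  136→144: 8 bp
  144→149: 5 bp
  149→159: 10 bp
  159→172: 13 bp
  172→175: 3 bp
  175→179: 4 bp
  179→189: 10 bp
  189→199: 10 bp
  199→205: 6 bp
  205→224: 19 bp
  224→229: 5 bp
  229→238: 9 bp
  238→243: 5 bp
  243→252: 9 bp
  252→7 (wrap): 262-252+7 = 17 bp

[3,3,4,4,4,5,5,5,6,7,7,8,9,9,10,10,10,10,11,11,12,12,12,13,15,17,19,21]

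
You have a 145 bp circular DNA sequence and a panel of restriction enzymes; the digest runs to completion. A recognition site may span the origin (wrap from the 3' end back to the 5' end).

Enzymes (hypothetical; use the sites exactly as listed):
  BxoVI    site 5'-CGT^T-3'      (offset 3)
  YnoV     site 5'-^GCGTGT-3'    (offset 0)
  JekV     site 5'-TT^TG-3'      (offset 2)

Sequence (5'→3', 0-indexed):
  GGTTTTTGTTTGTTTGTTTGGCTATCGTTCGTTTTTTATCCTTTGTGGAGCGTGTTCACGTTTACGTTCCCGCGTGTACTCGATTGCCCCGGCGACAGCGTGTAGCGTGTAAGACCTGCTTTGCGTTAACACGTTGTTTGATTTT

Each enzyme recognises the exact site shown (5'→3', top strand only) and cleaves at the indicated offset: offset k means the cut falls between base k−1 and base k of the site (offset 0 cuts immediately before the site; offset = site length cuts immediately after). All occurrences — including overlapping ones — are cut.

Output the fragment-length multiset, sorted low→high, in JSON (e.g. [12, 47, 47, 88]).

[4,4,4,4,4,4,5,6,6,6,7,7,8,10,11,12,17,26]

Scan for sites:
  BxoVI CGTT/3: at [25, 29, 58, 64, 123, 131] ⇒ [28, 32, 61, 67, 126, 134]
  YnoV GCGTGT/0: at [49, 71, 97, 104] ⇒ [49, 71, 97, 104]
  JekV TTTG/2: at [4, 8, 12, 16, 41, 119, 136, 142] ⇒ [6, 10, 14, 18, 43, 121, 138, 144]

All cut coordinates (distinct, sorted): [6, 10, 14, 18, 28, 32, 43, 49, 61, 67, 71, 97, 104, 121, 126, 134, 138, 144]

Fragments:
  6→10: 4 bp
  10→14: 4 bp
  14→18: 4 bp
  18→28: 10 bp
  28→32: 4 bp
  32→43: 11 bp
  43→49: 6 bp
  49→61: 12 bp
  61→67: 6 bp
  67→71: 4 bp
  71→97: 26 bp
  97→104: 7 bp
  104→121: 17 bp
  121→126: 5 bp
  126→134: 8 bp
  134→138: 4 bp
  138→144: 6 bp
  144→6 (wrap): 145-144+6 = 7 bp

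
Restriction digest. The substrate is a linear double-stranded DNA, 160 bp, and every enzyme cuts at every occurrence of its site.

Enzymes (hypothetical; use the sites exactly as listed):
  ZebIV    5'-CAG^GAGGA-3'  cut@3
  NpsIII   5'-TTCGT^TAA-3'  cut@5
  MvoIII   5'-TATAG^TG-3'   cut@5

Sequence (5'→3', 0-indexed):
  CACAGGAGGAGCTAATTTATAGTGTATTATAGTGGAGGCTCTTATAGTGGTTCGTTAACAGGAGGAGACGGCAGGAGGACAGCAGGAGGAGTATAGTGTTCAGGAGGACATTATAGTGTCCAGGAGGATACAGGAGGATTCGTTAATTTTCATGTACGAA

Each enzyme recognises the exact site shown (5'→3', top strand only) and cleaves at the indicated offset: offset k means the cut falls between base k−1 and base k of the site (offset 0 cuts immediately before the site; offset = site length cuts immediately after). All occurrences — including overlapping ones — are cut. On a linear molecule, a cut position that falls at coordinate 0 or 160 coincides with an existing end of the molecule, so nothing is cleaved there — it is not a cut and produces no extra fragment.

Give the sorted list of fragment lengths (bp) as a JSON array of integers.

[5,6,7,7,8,10,10,10,11,11,13,13,15,17,17]

Site scan:
  ZebIV CAGGAGGA/3: at [2, 58, 71, 82, 100, 120, 130] ⇒ [5, 61, 74, 85, 103, 123, 133]
  NpsIII TTCGTTAA/5: at [50, 138] ⇒ [55, 143]
  MvoIII TATAGTG/5: at [17, 27, 42, 91, 111] ⇒ [22, 32, 47, 96, 116]

All cut coordinates (distinct, sorted): [5, 22, 32, 47, 55, 61, 74, 85, 96, 103, 116, 123, 133, 143]

Fragments:
  [0,5): 5 bp
  [5,22): 17 bp
  [22,32): 10 bp
  [32,47): 15 bp
  [47,55): 8 bp
  [55,61): 6 bp
  [61,74): 13 bp
  [74,85): 11 bp
  [85,96): 11 bp
  [96,103): 7 bp
  [103,116): 13 bp
  [116,123): 7 bp
  [123,133): 10 bp
  [133,143): 10 bp
  [143,160): 17 bp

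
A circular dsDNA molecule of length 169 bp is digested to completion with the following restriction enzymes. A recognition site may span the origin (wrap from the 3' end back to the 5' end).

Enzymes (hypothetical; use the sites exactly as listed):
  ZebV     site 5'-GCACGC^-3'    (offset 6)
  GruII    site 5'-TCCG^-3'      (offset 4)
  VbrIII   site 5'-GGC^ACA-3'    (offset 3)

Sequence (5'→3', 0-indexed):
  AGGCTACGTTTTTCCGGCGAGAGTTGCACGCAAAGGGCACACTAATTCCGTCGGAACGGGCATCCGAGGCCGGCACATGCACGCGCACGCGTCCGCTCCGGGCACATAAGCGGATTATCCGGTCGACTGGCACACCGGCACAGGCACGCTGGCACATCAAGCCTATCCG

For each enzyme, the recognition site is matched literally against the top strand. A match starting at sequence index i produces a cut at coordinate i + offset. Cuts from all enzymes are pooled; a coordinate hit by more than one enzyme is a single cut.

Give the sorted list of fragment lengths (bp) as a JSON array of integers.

[3,4,5,5,6,7,8,8,10,10,10,12,15,16,16,16,18]

Per-enzyme occurrences:
  ZebV (GCACGC, off=6): starts [25, 78, 84, 143] → cuts [31, 84, 90, 149]
  GruII (TCCG, off=4): starts [12, 46, 62, 91, 96, 117, 165] → cuts [0, 16, 50, 66, 95, 100, 121]
  VbrIII (GGCACA, off=3): starts [35, 71, 100, 128, 136, 150] → cuts [38, 74, 103, 131, 139, 153]

All cut coordinates (distinct, sorted): [0, 16, 31, 38, 50, 66, 74, 84, 90, 95, 100, 103, 121, 131, 139, 149, 153]

Fragments:
  0→16: 16 bp
  16→31: 15 bp
  31→38: 7 bp
  38→50: 12 bp
  50→66: 16 bp
  66→74: 8 bp
  74→84: 10 bp
  84→90: 6 bp
  90→95: 5 bp
  95→100: 5 bp
  100→103: 3 bp
  103→121: 18 bp
  121→131: 10 bp
  131→139: 8 bp
  139→149: 10 bp
  149→153: 4 bp
  153→0 (wrap): 169-153+0 = 16 bp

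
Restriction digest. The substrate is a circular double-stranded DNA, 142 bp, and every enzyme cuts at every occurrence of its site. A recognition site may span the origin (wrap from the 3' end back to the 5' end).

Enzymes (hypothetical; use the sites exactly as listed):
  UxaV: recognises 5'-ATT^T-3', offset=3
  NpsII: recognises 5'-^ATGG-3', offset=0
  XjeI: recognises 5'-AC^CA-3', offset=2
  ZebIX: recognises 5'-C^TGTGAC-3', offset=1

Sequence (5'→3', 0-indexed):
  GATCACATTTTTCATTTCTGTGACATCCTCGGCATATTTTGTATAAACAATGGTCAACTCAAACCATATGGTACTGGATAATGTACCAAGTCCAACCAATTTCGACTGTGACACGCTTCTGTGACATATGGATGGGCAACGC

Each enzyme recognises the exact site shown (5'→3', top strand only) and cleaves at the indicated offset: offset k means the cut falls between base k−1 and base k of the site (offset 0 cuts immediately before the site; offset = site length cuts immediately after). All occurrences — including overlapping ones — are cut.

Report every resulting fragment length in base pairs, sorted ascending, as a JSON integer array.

Site scan:
  UxaV ATTT/3: at [6, 13, 35, 98] ⇒ [9, 16, 38, 101]
  NpsII ATGG/0: at [49, 67, 127, 131] ⇒ [49, 67, 127, 131]
  XjeI ACCA/2: at [62, 84, 94] ⇒ [64, 86, 96]
  ZebIX CTGTGAC/1: at [17, 105, 118] ⇒ [18, 106, 119]

All cut coordinates (distinct, sorted): [9, 16, 18, 38, 49, 64, 67, 86, 96, 101, 106, 119, 127, 131]

Fragment lengths:
  9→16: 7 bp
  16→18: 2 bp
  18→38: 20 bp
  38→49: 11 bp
  49→64: 15 bp
  64→67: 3 bp
  67→86: 19 bp
  86→96: 10 bp
  96→101: 5 bp
  101→106: 5 bp
  106→119: 13 bp
  119→127: 8 bp
  127→131: 4 bp
  131→9 (wrap): 142-131+9 = 20 bp

[2,3,4,5,5,7,8,10,11,13,15,19,20,20]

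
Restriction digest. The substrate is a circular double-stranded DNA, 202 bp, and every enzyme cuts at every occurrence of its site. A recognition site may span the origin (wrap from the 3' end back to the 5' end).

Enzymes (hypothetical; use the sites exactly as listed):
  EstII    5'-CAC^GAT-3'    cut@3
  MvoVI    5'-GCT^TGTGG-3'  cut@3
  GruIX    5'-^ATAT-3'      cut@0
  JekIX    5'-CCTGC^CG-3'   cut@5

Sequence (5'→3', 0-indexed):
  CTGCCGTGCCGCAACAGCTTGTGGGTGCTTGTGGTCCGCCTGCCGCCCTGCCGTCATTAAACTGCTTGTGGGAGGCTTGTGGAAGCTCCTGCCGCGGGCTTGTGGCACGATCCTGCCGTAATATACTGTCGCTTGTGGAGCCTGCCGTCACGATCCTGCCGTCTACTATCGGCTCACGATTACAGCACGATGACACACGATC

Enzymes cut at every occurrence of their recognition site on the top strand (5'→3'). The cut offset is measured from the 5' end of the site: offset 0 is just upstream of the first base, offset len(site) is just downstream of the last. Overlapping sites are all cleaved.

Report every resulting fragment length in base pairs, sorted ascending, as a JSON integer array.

[4,6,8,8,8,8,8,8,10,10,11,11,12,13,14,15,15,15,18]

Scan for sites:
  EstII (CACGAT, off=3): starts [105, 148, 174, 185, 195] → cuts [108, 151, 177, 188, 198]
  MvoVI (GCTTGTGG, off=3): starts [16, 26, 63, 74, 97, 130] → cuts [19, 29, 66, 77, 100, 133]
  GruIX (ATAT, off=0): starts [120] → cuts [120]
  JekIX (CCTGCCG, off=5): starts [38, 46, 87, 111, 140, 154, 201] → cuts [4, 43, 51, 92, 116, 145, 159]

All cut coordinates (distinct, sorted): [4, 19, 29, 43, 51, 66, 77, 92, 100, 108, 116, 120, 133, 145, 151, 159, 177, 188, 198]

Fragment lengths:
  4→19: 15 bp
  19→29: 10 bp
  29→43: 14 bp
  43→51: 8 bp
  51→66: 15 bp
  66→77: 11 bp
  77→92: 15 bp
  92→100: 8 bp
  100→108: 8 bp
  108→116: 8 bp
  116→120: 4 bp
  120→133: 13 bp
  133→145: 12 bp
  145→151: 6 bp
  151→159: 8 bp
  159→177: 18 bp
  177→188: 11 bp
  188→198: 10 bp
  198→4 (wrap): 202-198+4 = 8 bp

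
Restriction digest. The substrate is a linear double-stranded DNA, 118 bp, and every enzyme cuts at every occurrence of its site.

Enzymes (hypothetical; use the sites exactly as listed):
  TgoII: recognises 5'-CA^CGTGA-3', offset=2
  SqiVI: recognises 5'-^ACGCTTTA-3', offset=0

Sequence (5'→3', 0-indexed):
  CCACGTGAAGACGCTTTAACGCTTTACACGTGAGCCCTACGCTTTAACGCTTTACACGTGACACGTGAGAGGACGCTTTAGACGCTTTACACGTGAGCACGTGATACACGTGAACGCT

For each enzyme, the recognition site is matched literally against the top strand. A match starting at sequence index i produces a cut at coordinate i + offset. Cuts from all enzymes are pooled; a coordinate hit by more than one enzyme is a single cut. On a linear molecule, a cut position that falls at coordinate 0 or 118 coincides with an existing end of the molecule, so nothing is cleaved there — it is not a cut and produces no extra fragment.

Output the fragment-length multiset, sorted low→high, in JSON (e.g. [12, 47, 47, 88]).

[3,7,7,8,8,8,9,9,9,10,10,10,10,10]

Per-enzyme occurrences:
  TgoII CACGTGA/2: at [1, 26, 54, 61, 89, 97, 106] ⇒ [3, 28, 56, 63, 91, 99, 108]
  SqiVI ACGCTTTA/0: at [10, 18, 38, 46, 72, 81] ⇒ [10, 18, 38, 46, 72, 81]

Pooled cuts: [3, 10, 18, 28, 38, 46, 56, 63, 72, 81, 91, 99, 108]

Fragment lengths:
  [0,3): 3 bp
  [3,10): 7 bp
  [10,18): 8 bp
  [18,28): 10 bp
  [28,38): 10 bp
  [38,46): 8 bp
  [46,56): 10 bp
  [56,63): 7 bp
  [63,72): 9 bp
  [72,81): 9 bp
  [81,91): 10 bp
  [91,99): 8 bp
  [99,108): 9 bp
  [108,118): 10 bp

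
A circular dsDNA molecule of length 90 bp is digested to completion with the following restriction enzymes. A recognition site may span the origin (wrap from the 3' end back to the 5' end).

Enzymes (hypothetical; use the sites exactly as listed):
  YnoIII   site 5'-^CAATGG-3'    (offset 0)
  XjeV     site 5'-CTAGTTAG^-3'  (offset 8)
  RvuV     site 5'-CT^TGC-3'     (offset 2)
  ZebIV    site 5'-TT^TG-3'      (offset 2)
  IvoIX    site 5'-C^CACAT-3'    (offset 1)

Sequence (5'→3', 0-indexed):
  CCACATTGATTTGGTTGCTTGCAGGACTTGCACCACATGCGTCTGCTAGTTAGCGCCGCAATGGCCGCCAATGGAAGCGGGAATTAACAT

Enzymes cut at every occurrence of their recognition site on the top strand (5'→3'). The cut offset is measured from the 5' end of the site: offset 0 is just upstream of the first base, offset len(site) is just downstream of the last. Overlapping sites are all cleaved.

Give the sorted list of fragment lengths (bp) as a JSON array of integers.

Scan for sites:
  YnoIII (CAATGG, off=0): starts [58, 68] → cuts [58, 68]
  XjeV (CTAGTTAG, off=8): starts [45] → cuts [53]
  RvuV (CTTGC, off=2): starts [17, 26] → cuts [19, 28]
  ZebIV (TTTG, off=2): starts [9] → cuts [11]
  IvoIX (CCACAT, off=1): starts [0, 32] → cuts [1, 33]

Pooled cuts: [1, 11, 19, 28, 33, 53, 58, 68]

Fragment lengths:
  1→11: 10 bp
  11→19: 8 bp
  19→28: 9 bp
  28→33: 5 bp
  33→53: 20 bp
  53→58: 5 bp
  58→68: 10 bp
  68→1 (wrap): 90-68+1 = 23 bp

[5,5,8,9,10,10,20,23]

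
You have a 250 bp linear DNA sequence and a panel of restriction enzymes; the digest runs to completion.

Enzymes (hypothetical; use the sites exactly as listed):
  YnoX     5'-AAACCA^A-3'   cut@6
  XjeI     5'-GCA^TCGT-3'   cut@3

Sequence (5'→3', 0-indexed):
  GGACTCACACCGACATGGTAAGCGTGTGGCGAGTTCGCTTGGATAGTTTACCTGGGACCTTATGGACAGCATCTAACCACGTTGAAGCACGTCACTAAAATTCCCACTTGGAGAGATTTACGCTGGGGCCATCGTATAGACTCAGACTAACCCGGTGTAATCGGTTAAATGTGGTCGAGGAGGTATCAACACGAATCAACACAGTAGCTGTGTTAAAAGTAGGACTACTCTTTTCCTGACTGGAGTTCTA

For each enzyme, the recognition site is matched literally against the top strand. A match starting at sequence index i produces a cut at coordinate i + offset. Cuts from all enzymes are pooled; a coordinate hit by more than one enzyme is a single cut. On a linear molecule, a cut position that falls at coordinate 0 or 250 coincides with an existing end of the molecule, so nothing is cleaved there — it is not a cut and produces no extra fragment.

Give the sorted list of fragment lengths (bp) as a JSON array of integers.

Scan for sites:
  YnoX (AAACCAA, off=6): no sites
  XjeI (GCATCGT, off=3): no sites

Pooled cuts: ∅

Fragment lengths:
  no cuts → one linear fragment of 250 bp

[250]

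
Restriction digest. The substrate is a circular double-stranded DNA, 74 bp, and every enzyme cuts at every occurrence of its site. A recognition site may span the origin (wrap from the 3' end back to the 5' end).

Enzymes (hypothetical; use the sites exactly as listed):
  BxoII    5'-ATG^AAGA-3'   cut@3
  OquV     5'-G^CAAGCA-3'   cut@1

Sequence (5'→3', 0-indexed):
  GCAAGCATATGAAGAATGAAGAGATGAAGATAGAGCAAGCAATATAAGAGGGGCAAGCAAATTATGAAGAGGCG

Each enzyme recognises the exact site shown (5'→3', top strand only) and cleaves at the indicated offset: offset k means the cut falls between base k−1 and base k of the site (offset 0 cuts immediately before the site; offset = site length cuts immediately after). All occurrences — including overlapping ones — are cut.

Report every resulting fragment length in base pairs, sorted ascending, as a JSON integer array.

[7,8,9,9,10,13,18]

Scan for sites:
  BxoII ATGAAGA/3: at [8, 15, 23, 63] ⇒ [11, 18, 26, 66]
  OquV GCAAGCA/1: at [0, 34, 52] ⇒ [1, 35, 53]

Pooled cuts: [1, 11, 18, 26, 35, 53, 66]

Fragments:
  1→11: 10 bp
  11→18: 7 bp
  18→26: 8 bp
  26→35: 9 bp
  35→53: 18 bp
  53→66: 13 bp
  66→1 (wrap): 74-66+1 = 9 bp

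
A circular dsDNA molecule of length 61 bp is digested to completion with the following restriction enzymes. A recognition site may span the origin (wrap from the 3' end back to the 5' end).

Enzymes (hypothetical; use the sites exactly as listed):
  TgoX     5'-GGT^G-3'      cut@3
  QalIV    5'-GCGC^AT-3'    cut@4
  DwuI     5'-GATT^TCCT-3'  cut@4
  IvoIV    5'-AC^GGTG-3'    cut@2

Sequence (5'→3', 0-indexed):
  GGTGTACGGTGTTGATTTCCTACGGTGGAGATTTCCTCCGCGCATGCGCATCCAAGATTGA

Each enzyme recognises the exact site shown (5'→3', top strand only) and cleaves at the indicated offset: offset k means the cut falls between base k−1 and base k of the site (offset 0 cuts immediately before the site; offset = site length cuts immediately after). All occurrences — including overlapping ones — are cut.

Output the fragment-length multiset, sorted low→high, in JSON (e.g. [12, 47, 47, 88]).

[3,3,4,6,6,7,7,10,15]

Scan for sites:
  TgoX GGTG/3: at [0, 7, 23] ⇒ [3, 10, 26]
  QalIV GCGCAT/4: at [39, 45] ⇒ [43, 49]
  DwuI GATTTCCT/4: at [13, 29] ⇒ [17, 33]
  IvoIV ACGGTG/2: at [5, 21] ⇒ [7, 23]

All cut coordinates (distinct, sorted): [3, 7, 10, 17, 23, 26, 33, 43, 49]

Fragments:
  3→7: 4 bp
  7→10: 3 bp
  10→17: 7 bp
  17→23: 6 bp
  23→26: 3 bp
  26→33: 7 bp
  33→43: 10 bp
  43→49: 6 bp
  49→3 (wrap): 61-49+3 = 15 bp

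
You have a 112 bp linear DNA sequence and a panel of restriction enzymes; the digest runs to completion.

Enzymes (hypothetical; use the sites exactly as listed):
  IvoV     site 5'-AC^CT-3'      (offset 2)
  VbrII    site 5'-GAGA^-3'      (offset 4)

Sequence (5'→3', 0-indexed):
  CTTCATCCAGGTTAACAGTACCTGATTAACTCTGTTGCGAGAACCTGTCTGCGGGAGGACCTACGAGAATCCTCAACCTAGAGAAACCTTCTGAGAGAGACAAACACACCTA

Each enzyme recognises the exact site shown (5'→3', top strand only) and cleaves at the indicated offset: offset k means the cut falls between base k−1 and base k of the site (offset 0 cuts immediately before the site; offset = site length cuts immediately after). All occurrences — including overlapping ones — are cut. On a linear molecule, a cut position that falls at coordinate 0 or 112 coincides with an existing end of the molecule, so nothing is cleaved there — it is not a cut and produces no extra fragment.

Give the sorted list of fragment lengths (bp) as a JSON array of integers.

[2,2,2,3,3,7,8,9,9,9,16,21,21]

Site scan:
  IvoV (ACCT, off=2): starts [19, 42, 58, 75, 85, 107] → cuts [21, 44, 60, 77, 87, 109]
  VbrII (GAGA, off=4): starts [38, 64, 80, 92, 94, 96] → cuts [42, 68, 84, 96, 98, 100]

All cut coordinates (distinct, sorted): [21, 42, 44, 60, 68, 77, 84, 87, 96, 98, 100, 109]

Fragments:
  [0,21): 21 bp
  [21,42): 21 bp
  [42,44): 2 bp
  [44,60): 16 bp
  [60,68): 8 bp
  [68,77): 9 bp
  [77,84): 7 bp
  [84,87): 3 bp
  [87,96): 9 bp
  [96,98): 2 bp
  [98,100): 2 bp
  [100,109): 9 bp
  [109,112): 3 bp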